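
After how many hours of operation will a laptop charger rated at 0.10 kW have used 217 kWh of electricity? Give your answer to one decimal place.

2170.0 h

Hours = 217 kWh ÷ 0.1 kW = 2170.0 h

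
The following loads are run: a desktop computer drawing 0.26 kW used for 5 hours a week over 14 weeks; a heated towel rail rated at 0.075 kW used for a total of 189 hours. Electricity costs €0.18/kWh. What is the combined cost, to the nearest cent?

desktop computer: Runtime = 5 h/week × 14 weeks = 70 h
desktop computer: 0.26 kW × 70 h = 18.2 kWh
heated towel rail: 0.075 kW × 189 h = 14.175 kWh
Total energy = 32.375 kWh
Cost = 32.375 × €0.18 = €5.83

€5.83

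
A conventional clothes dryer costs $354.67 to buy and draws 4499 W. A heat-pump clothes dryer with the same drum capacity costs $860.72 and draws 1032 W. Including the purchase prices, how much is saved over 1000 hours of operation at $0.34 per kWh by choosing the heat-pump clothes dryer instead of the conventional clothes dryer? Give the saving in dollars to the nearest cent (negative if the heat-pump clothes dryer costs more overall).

$672.73

conventional clothes dryer: $354.67 + (4499/1000) kW × 1000 h × $0.34 = $354.67 + $1529.66 = $1884.33
heat-pump clothes dryer: $860.72 + (1032/1000) kW × 1000 h × $0.34 = $860.72 + $350.88 = $1211.6
Saving = $1884.33 − $1211.6 = $672.73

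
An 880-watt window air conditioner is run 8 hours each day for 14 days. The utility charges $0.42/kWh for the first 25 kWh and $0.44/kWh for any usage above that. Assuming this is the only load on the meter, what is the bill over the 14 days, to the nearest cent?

Runtime = 8 h/day × 14 days = 112 h
Energy = 0.88 kW × 112 h = 98.56 kWh
Tier 1 (0–25 kWh): 25 × $0.42 = $10.5
Above 25 kWh: 73.56 × $0.44 = $32.3664
Bill = $42.87

$42.87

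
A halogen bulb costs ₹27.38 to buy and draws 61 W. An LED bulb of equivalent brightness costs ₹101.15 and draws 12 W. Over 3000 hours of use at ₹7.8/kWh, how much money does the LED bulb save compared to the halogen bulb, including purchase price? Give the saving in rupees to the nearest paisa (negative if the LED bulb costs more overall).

₹1072.83

halogen bulb: ₹27.38 + (61/1000) kW × 3000 h × ₹7.8 = ₹27.38 + ₹1427.4 = ₹1454.78
LED bulb: ₹101.15 + (12/1000) kW × 3000 h × ₹7.8 = ₹101.15 + ₹280.8 = ₹381.95
Saving = ₹1454.78 − ₹381.95 = ₹1072.83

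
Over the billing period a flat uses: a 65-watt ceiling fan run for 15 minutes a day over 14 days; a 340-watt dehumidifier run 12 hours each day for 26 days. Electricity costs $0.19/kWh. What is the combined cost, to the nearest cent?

ceiling fan: Runtime = 15 min × 14 = 210 min = 3.5 h
ceiling fan: 0.065 kW × 3.5 h = 0.2275 kWh
dehumidifier: Runtime = 12 h/day × 26 days = 312 h
dehumidifier: 0.34 kW × 312 h = 106.08 kWh
Total energy = 106.3075 kWh
Cost = 106.3075 × $0.19 = $20.20

$20.20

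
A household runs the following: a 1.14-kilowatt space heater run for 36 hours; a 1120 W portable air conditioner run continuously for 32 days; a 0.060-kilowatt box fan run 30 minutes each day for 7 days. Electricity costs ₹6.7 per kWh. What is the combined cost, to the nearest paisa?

space heater: 1.14 kW × 36 h = 41.04 kWh
portable air conditioner: Runtime = 24 h × 32 = 768 h
portable air conditioner: 1.12 kW × 768 h = 860.16 kWh
box fan: Runtime = 30 min × 7 = 210 min = 3.5 h
box fan: 0.06 kW × 3.5 h = 0.21 kWh
Total energy = 901.41 kWh
Cost = 901.41 × ₹6.7 = ₹6039.45

₹6039.45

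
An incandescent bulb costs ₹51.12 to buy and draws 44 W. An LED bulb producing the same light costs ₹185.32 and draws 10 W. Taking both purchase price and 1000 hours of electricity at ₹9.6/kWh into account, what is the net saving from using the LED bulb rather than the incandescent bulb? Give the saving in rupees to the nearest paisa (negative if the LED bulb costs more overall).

₹192.20

incandescent bulb: ₹51.12 + (44/1000) kW × 1000 h × ₹9.6 = ₹51.12 + ₹422.4 = ₹473.52
LED bulb: ₹185.32 + (10/1000) kW × 1000 h × ₹9.6 = ₹185.32 + ₹96 = ₹281.32
Saving = ₹473.52 − ₹281.32 = ₹192.2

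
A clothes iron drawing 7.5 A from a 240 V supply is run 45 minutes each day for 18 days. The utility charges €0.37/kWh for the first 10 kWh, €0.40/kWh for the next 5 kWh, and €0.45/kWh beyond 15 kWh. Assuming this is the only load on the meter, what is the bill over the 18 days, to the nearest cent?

€9.89

Power = 7.5 A × 240 V = 1800 W = 1.8 kW
Runtime = 45 min × 18 = 810 min = 13.5 h
Energy = 1.8 kW × 13.5 h = 24.3 kWh
Tier 1 (0–10 kWh): 10 × €0.37 = €3.7
Tier 2 (10–15 kWh): 5 × €0.40 = €2
Above 15 kWh: 9.3 × €0.45 = €4.185
Bill = €9.89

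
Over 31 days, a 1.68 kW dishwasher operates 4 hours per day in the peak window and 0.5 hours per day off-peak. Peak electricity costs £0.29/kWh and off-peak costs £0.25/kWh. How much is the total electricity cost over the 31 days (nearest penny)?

£66.92

Peak energy = 1.68 kW × 4 h × 31 = 208.32 kWh
Off-peak energy = 1.68 kW × 0.5 h × 31 = 26.04 kWh
Cost = 208.32 × £0.29 + 26.04 × £0.25 = £60.4128 + £6.51 = £66.92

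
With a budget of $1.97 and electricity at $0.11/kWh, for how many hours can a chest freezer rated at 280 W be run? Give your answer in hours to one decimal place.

Energy available = $1.97 ÷ $0.11/kWh = 17.9091 kWh
Hours = 17.9091 kWh ÷ 0.28 kW = 64.0 h

64.0 h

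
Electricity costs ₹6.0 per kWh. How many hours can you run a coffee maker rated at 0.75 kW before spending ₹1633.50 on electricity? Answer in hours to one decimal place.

363.0 h

Energy available = ₹1633.50 ÷ ₹6.0/kWh = 272.25 kWh
Hours = 272.25 kWh ÷ 0.75 kW = 363.0 h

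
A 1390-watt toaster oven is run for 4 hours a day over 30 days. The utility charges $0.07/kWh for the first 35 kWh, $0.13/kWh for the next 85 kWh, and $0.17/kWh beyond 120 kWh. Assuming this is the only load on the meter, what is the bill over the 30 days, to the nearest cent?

$21.46

Runtime = 4 h/day × 30 days = 120 h
Energy = 1.39 kW × 120 h = 166.8 kWh
Tier 1 (0–35 kWh): 35 × $0.07 = $2.45
Tier 2 (35–120 kWh): 85 × $0.13 = $11.05
Above 120 kWh: 46.8 × $0.17 = $7.956
Bill = $21.46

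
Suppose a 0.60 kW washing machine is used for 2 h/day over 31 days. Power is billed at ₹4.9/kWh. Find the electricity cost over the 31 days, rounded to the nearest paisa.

Runtime = 2 h/day × 31 days = 62 h
Energy = 0.6 kW × 62 h = 37.2 kWh
Cost = 37.2 kWh × ₹4.9/kWh = ₹182.28

₹182.28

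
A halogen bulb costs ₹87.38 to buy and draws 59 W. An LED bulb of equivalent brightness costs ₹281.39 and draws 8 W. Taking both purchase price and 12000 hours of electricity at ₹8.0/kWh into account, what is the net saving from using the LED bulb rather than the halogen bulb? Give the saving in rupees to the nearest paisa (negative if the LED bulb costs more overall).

₹4701.99

halogen bulb: ₹87.38 + (59/1000) kW × 12000 h × ₹8.0 = ₹87.38 + ₹5664 = ₹5751.38
LED bulb: ₹281.39 + (8/1000) kW × 12000 h × ₹8.0 = ₹281.39 + ₹768 = ₹1049.39
Saving = ₹5751.38 − ₹1049.39 = ₹4701.99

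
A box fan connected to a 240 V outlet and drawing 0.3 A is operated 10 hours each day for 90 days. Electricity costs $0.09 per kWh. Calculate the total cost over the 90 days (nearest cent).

$5.83

Power = 0.3 A × 240 V = 72 W = 0.072 kW
Runtime = 10 h/day × 90 days = 900 h
Energy = 0.072 kW × 900 h = 64.8 kWh
Cost = 64.8 kWh × $0.09/kWh = $5.83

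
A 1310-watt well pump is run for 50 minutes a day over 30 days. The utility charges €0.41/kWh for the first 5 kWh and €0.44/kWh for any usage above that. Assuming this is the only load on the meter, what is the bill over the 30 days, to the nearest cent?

€14.26

Runtime = 50 min × 30 = 1500 min = 25 h
Energy = 1.31 kW × 25 h = 32.75 kWh
Tier 1 (0–5 kWh): 5 × €0.41 = €2.05
Above 5 kWh: 27.75 × €0.44 = €12.21
Bill = €14.26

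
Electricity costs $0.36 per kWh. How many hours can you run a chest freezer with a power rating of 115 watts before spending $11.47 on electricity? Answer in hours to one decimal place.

Energy available = $11.47 ÷ $0.36/kWh = 31.8611 kWh
Hours = 31.8611 kWh ÷ 0.115 kW = 277.1 h

277.1 h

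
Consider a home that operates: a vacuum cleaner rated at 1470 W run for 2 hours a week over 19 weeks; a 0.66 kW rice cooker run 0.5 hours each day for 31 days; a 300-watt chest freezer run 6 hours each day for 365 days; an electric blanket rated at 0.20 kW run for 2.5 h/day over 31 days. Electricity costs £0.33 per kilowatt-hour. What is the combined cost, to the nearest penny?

£243.73

vacuum cleaner: Runtime = 2 h/week × 19 weeks = 38 h
vacuum cleaner: 1.47 kW × 38 h = 55.86 kWh
rice cooker: Runtime = 0.5 h/day × 31 days = 15.5 h
rice cooker: 0.66 kW × 15.5 h = 10.23 kWh
chest freezer: Runtime = 6 h/day × 365 days = 2190 h
chest freezer: 0.3 kW × 2190 h = 657 kWh
electric blanket: Runtime = 2.5 h/day × 31 days = 77.5 h
electric blanket: 0.2 kW × 77.5 h = 15.5 kWh
Total energy = 738.59 kWh
Cost = 738.59 × £0.33 = £243.73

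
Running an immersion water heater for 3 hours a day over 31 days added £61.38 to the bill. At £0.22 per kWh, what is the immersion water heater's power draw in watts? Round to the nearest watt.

Energy = £61.38 ÷ £0.22/kWh = 279 kWh
Runtime = 3 h/day × 31 days = 93 h
Power = 279 kWh ÷ 93 h = 3 kW = 3000 W

3000 W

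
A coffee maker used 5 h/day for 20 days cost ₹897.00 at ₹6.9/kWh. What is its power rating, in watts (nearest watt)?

Energy = ₹897.00 ÷ ₹6.9/kWh = 130 kWh
Runtime = 5 h/day × 20 days = 100 h
Power = 130 kWh ÷ 100 h = 1.3 kW = 1300 W

1300 W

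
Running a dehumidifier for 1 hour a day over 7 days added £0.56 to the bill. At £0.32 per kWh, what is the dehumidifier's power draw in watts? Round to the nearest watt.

Energy = £0.56 ÷ £0.32/kWh = 1.75 kWh
Runtime = 1 h/day × 7 days = 7 h
Power = 1.75 kWh ÷ 7 h = 0.25 kW = 250 W

250 W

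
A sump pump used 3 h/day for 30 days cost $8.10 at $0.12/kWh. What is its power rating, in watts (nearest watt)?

Energy = $8.10 ÷ $0.12/kWh = 67.5 kWh
Runtime = 3 h/day × 30 days = 90 h
Power = 67.5 kWh ÷ 90 h = 0.75 kW = 750 W

750 W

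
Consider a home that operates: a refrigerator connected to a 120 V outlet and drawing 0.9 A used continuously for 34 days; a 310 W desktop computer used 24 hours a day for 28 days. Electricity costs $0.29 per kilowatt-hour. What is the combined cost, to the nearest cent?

refrigerator: Power = 0.9 A × 120 V = 108 W = 0.108 kW
refrigerator: Runtime = 24 h × 34 = 816 h
refrigerator: 0.108 kW × 816 h = 88.128 kWh
desktop computer: Runtime = 24 h × 28 = 672 h
desktop computer: 0.31 kW × 672 h = 208.32 kWh
Total energy = 296.448 kWh
Cost = 296.448 × $0.29 = $85.97

$85.97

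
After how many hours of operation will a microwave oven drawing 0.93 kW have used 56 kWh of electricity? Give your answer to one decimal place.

60.2 h

Hours = 56 kWh ÷ 0.93 kW = 60.2 h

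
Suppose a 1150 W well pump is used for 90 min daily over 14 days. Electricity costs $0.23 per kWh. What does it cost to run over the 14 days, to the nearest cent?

$5.55

Runtime = 90 min × 14 = 1260 min = 21 h
Energy = 1.15 kW × 21 h = 24.15 kWh
Cost = 24.15 kWh × $0.23/kWh = $5.55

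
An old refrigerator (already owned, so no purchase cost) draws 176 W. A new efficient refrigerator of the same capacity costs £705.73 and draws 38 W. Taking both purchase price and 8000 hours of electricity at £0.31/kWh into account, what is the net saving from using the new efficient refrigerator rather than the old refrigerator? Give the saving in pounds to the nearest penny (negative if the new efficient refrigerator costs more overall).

-£363.49

old refrigerator: £0.00 + (176/1000) kW × 8000 h × £0.31 = £0.00 + £436.48 = £436.48
new efficient refrigerator: £705.73 + (38/1000) kW × 8000 h × £0.31 = £705.73 + £94.24 = £799.97
Saving = £436.48 − £799.97 = −£363.49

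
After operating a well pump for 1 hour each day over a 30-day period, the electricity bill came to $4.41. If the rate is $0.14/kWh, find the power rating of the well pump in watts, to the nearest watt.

Energy = $4.41 ÷ $0.14/kWh = 31.5 kWh
Runtime = 1 h/day × 30 days = 30 h
Power = 31.5 kWh ÷ 30 h = 1.05 kW = 1050 W

1050 W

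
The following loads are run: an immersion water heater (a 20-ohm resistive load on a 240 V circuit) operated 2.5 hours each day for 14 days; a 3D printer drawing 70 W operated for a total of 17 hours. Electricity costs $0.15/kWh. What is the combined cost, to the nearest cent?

immersion water heater: Power = V²/R = 240²/20 = 2880 W = 2.88 kW
immersion water heater: Runtime = 2.5 h/day × 14 days = 35 h
immersion water heater: 2.88 kW × 35 h = 100.8 kWh
3D printer: 0.07 kW × 17 h = 1.19 kWh
Total energy = 101.99 kWh
Cost = 101.99 × $0.15 = $15.30

$15.30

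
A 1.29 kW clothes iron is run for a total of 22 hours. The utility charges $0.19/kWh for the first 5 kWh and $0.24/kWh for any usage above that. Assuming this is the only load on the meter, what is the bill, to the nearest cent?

$6.56

Energy = 1.29 kW × 22 h = 28.38 kWh
Tier 1 (0–5 kWh): 5 × $0.19 = $0.95
Above 5 kWh: 23.38 × $0.24 = $5.6112
Bill = $6.56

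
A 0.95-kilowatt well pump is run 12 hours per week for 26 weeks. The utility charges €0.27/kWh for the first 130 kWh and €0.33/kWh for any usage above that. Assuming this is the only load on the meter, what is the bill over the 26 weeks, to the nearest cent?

Runtime = 12 h/week × 26 weeks = 312 h
Energy = 0.95 kW × 312 h = 296.4 kWh
Tier 1 (0–130 kWh): 130 × €0.27 = €35.1
Above 130 kWh: 166.4 × €0.33 = €54.912
Bill = €90.01

€90.01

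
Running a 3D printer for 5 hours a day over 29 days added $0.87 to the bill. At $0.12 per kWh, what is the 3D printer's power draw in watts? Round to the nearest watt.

50 W

Energy = $0.87 ÷ $0.12/kWh = 7.25 kWh
Runtime = 5 h/day × 29 days = 145 h
Power = 7.25 kWh ÷ 145 h = 0.05 kW = 50 W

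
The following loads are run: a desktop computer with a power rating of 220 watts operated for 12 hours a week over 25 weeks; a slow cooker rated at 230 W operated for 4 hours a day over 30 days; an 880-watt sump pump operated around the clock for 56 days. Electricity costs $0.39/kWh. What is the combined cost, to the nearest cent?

desktop computer: Runtime = 12 h/week × 25 weeks = 300 h
desktop computer: 0.22 kW × 300 h = 66 kWh
slow cooker: Runtime = 4 h/day × 30 days = 120 h
slow cooker: 0.23 kW × 120 h = 27.6 kWh
sump pump: Runtime = 24 h × 56 = 1344 h
sump pump: 0.88 kW × 1344 h = 1182.72 kWh
Total energy = 1276.32 kWh
Cost = 1276.32 × $0.39 = $497.76

$497.76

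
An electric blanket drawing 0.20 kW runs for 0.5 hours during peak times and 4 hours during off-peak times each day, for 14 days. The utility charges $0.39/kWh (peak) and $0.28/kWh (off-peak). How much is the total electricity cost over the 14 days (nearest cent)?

Peak energy = 0.2 kW × 0.5 h × 14 = 1.4 kWh
Off-peak energy = 0.2 kW × 4 h × 14 = 11.2 kWh
Cost = 1.4 × $0.39 + 11.2 × $0.28 = $0.546 + $3.136 = $3.68

$3.68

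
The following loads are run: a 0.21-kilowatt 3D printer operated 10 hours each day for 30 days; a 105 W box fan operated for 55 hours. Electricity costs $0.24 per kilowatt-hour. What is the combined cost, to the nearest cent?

$16.51

3D printer: Runtime = 10 h/day × 30 days = 300 h
3D printer: 0.21 kW × 300 h = 63 kWh
box fan: 0.105 kW × 55 h = 5.775 kWh
Total energy = 68.775 kWh
Cost = 68.775 × $0.24 = $16.51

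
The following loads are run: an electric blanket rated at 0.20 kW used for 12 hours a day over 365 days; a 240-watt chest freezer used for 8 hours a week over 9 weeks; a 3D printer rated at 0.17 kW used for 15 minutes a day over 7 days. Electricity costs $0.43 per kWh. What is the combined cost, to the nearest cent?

$384.24

electric blanket: Runtime = 12 h/day × 365 days = 4380 h
electric blanket: 0.2 kW × 4380 h = 876 kWh
chest freezer: Runtime = 8 h/week × 9 weeks = 72 h
chest freezer: 0.24 kW × 72 h = 17.28 kWh
3D printer: Runtime = 15 min × 7 = 105 min = 1.75 h
3D printer: 0.17 kW × 1.75 h = 0.2975 kWh
Total energy = 893.5775 kWh
Cost = 893.5775 × $0.43 = $384.24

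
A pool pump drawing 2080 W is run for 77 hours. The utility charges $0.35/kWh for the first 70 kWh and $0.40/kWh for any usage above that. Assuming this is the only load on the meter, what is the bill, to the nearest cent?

Energy = 2.08 kW × 77 h = 160.16 kWh
Tier 1 (0–70 kWh): 70 × $0.35 = $24.5
Above 70 kWh: 90.16 × $0.40 = $36.064
Bill = $60.56

$60.56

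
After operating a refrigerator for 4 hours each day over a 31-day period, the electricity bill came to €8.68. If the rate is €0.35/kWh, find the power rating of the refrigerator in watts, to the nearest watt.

200 W

Energy = €8.68 ÷ €0.35/kWh = 24.8 kWh
Runtime = 4 h/day × 31 days = 124 h
Power = 24.8 kWh ÷ 124 h = 0.2 kW = 200 W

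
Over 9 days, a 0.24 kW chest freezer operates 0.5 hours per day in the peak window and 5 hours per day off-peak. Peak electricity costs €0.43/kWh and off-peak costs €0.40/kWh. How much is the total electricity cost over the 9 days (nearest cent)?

Peak energy = 0.24 kW × 0.5 h × 9 = 1.08 kWh
Off-peak energy = 0.24 kW × 5 h × 9 = 10.8 kWh
Cost = 1.08 × €0.43 + 10.8 × €0.40 = €0.4644 + €4.32 = €4.78

€4.78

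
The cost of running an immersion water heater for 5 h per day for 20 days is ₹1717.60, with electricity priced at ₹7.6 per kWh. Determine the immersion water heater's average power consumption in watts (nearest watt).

2260 W

Energy = ₹1717.60 ÷ ₹7.6/kWh = 226 kWh
Runtime = 5 h/day × 20 days = 100 h
Power = 226 kWh ÷ 100 h = 2.26 kW = 2260 W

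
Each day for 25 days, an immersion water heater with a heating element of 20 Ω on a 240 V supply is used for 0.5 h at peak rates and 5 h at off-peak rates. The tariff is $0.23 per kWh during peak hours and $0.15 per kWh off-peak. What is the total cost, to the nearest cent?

Power = V²/R = 240²/20 = 2880 W = 2.88 kW
Peak energy = 2.88 kW × 0.5 h × 25 = 36 kWh
Off-peak energy = 2.88 kW × 5 h × 25 = 360 kWh
Cost = 36 × $0.23 + 360 × $0.15 = $8.28 + $54 = $62.28

$62.28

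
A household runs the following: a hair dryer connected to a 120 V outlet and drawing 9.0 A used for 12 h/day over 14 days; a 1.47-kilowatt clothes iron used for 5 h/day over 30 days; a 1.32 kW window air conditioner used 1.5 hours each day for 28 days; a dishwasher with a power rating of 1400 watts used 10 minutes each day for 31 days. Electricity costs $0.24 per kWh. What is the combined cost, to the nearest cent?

$111.51

hair dryer: Power = 9.0 A × 120 V = 1080 W = 1.08 kW
hair dryer: Runtime = 12 h/day × 14 days = 168 h
hair dryer: 1.08 kW × 168 h = 181.44 kWh
clothes iron: Runtime = 5 h/day × 30 days = 150 h
clothes iron: 1.47 kW × 150 h = 220.5 kWh
window air conditioner: Runtime = 1.5 h/day × 28 days = 42 h
window air conditioner: 1.32 kW × 42 h = 55.44 kWh
dishwasher: Runtime = 10 min × 31 = 310 min = 5.166666… h
dishwasher: 1.4 kW × 5.166666… h = 7.233333… kWh
Total energy = 464.613333… kWh
Cost = 464.613333… × $0.24 = $111.51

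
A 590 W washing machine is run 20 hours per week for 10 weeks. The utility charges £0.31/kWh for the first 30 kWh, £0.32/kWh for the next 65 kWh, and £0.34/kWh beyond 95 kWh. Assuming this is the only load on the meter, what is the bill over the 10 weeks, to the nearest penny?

£37.92

Runtime = 20 h/week × 10 weeks = 200 h
Energy = 0.59 kW × 200 h = 118 kWh
Tier 1 (0–30 kWh): 30 × £0.31 = £9.3
Tier 2 (30–95 kWh): 65 × £0.32 = £20.8
Above 95 kWh: 23 × £0.34 = £7.82
Bill = £37.92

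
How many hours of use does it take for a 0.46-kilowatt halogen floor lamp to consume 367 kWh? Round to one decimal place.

797.8 h

Hours = 367 kWh ÷ 0.46 kW = 797.8 h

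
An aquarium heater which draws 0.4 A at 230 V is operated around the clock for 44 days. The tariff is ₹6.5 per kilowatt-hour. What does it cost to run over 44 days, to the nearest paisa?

₹631.49

Power = 0.4 A × 230 V = 92 W = 0.092 kW
Runtime = 24 h × 44 = 1056 h
Energy = 0.092 kW × 1056 h = 97.152 kWh
Cost = 97.152 kWh × ₹6.5/kWh = ₹631.49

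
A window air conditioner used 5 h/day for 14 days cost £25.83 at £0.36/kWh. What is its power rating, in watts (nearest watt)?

Energy = £25.83 ÷ £0.36/kWh = 71.75 kWh
Runtime = 5 h/day × 14 days = 70 h
Power = 71.75 kWh ÷ 70 h = 1.025 kW = 1025 W

1025 W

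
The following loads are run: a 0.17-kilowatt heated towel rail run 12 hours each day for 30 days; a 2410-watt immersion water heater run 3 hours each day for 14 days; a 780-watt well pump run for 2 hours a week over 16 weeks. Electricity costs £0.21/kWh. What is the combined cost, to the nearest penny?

heated towel rail: Runtime = 12 h/day × 30 days = 360 h
heated towel rail: 0.17 kW × 360 h = 61.2 kWh
immersion water heater: Runtime = 3 h/day × 14 days = 42 h
immersion water heater: 2.41 kW × 42 h = 101.22 kWh
well pump: Runtime = 2 h/week × 16 weeks = 32 h
well pump: 0.78 kW × 32 h = 24.96 kWh
Total energy = 187.38 kWh
Cost = 187.38 × £0.21 = £39.35

£39.35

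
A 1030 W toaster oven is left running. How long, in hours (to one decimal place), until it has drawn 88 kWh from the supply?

Hours = 88 kWh ÷ 1.03 kW = 85.4 h

85.4 h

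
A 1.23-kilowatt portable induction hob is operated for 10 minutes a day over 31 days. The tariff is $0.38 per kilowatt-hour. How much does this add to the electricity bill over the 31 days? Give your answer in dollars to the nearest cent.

Runtime = 10 min × 31 = 310 min = 5.166666… h
Energy = 1.23 kW × 5.166666… h = 6.355 kWh
Cost = 6.355 kWh × $0.38/kWh = $2.41

$2.41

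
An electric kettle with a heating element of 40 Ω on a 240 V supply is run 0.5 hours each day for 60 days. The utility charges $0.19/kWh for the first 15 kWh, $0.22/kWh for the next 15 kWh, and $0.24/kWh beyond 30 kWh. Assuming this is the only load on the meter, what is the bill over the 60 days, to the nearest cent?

$9.32

Power = V²/R = 240²/40 = 1440 W = 1.44 kW
Runtime = 0.5 h/day × 60 days = 30 h
Energy = 1.44 kW × 30 h = 43.2 kWh
Tier 1 (0–15 kWh): 15 × $0.19 = $2.85
Tier 2 (15–30 kWh): 15 × $0.22 = $3.3
Above 30 kWh: 13.2 × $0.24 = $3.168
Bill = $9.32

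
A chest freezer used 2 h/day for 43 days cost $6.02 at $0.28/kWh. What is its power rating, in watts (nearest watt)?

Energy = $6.02 ÷ $0.28/kWh = 21.5 kWh
Runtime = 2 h/day × 43 days = 86 h
Power = 21.5 kWh ÷ 86 h = 0.25 kW = 250 W

250 W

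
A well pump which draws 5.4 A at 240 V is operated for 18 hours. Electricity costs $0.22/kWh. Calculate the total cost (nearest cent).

Power = 5.4 A × 240 V = 1296 W = 1.296 kW
Energy = 1.296 kW × 18 h = 23.328 kWh
Cost = 23.328 kWh × $0.22/kWh = $5.13

$5.13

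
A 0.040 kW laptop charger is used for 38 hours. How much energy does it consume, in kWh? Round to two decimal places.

1.52 kWh

Energy = 0.04 kW × 38 h = 1.52 kWh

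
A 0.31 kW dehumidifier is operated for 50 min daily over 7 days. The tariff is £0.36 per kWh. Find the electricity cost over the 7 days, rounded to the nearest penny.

£0.65

Runtime = 50 min × 7 = 350 min = 5.833333… h
Energy = 0.31 kW × 5.833333… h = 1.808333… kWh
Cost = 1.808333… kWh × £0.36/kWh = £0.65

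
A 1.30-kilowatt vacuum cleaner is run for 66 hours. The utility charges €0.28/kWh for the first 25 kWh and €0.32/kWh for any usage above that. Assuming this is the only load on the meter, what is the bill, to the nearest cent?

Energy = 1.3 kW × 66 h = 85.8 kWh
Tier 1 (0–25 kWh): 25 × €0.28 = €7
Above 25 kWh: 60.8 × €0.32 = €19.456
Bill = €26.46

€26.46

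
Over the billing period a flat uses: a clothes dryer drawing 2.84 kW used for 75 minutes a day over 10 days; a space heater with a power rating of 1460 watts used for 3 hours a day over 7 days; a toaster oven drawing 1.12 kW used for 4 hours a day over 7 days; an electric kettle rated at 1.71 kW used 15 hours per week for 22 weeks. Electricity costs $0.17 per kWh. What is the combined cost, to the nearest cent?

clothes dryer: Runtime = 75 min × 10 = 750 min = 12.5 h
clothes dryer: 2.84 kW × 12.5 h = 35.5 kWh
space heater: Runtime = 3 h/day × 7 days = 21 h
space heater: 1.46 kW × 21 h = 30.66 kWh
toaster oven: Runtime = 4 h/day × 7 days = 28 h
toaster oven: 1.12 kW × 28 h = 31.36 kWh
electric kettle: Runtime = 15 h/week × 22 weeks = 330 h
electric kettle: 1.71 kW × 330 h = 564.3 kWh
Total energy = 661.82 kWh
Cost = 661.82 × $0.17 = $112.51

$112.51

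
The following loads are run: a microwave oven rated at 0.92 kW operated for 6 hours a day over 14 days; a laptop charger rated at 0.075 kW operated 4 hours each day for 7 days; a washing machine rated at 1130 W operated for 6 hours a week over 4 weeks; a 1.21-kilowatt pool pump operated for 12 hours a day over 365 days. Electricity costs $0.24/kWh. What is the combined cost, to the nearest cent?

microwave oven: Runtime = 6 h/day × 14 days = 84 h
microwave oven: 0.92 kW × 84 h = 77.28 kWh
laptop charger: Runtime = 4 h/day × 7 days = 28 h
laptop charger: 0.075 kW × 28 h = 2.1 kWh
washing machine: Runtime = 6 h/week × 4 weeks = 24 h
washing machine: 1.13 kW × 24 h = 27.12 kWh
pool pump: Runtime = 12 h/day × 365 days = 4380 h
pool pump: 1.21 kW × 4380 h = 5299.8 kWh
Total energy = 5406.3 kWh
Cost = 5406.3 × $0.24 = $1297.51

$1297.51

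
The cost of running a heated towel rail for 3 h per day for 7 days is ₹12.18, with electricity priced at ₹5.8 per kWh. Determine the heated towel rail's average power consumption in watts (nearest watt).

100 W

Energy = ₹12.18 ÷ ₹5.8/kWh = 2.1 kWh
Runtime = 3 h/day × 7 days = 21 h
Power = 2.1 kWh ÷ 21 h = 0.1 kW = 100 W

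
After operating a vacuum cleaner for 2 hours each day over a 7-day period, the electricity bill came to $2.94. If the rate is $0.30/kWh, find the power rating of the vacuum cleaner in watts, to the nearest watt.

Energy = $2.94 ÷ $0.30/kWh = 9.8 kWh
Runtime = 2 h/day × 7 days = 14 h
Power = 9.8 kWh ÷ 14 h = 0.7 kW = 700 W

700 W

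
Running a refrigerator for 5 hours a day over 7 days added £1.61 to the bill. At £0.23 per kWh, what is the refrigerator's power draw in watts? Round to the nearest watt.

Energy = £1.61 ÷ £0.23/kWh = 7 kWh
Runtime = 5 h/day × 7 days = 35 h
Power = 7 kWh ÷ 35 h = 0.2 kW = 200 W

200 W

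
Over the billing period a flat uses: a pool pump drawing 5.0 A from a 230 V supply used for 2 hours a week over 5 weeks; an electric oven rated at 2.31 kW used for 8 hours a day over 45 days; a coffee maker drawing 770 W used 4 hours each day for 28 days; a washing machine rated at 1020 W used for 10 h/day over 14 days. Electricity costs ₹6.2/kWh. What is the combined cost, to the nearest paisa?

₹6647.27

pool pump: Power = 5.0 A × 230 V = 1150 W = 1.15 kW
pool pump: Runtime = 2 h/week × 5 weeks = 10 h
pool pump: 1.15 kW × 10 h = 11.5 kWh
electric oven: Runtime = 8 h/day × 45 days = 360 h
electric oven: 2.31 kW × 360 h = 831.6 kWh
coffee maker: Runtime = 4 h/day × 28 days = 112 h
coffee maker: 0.77 kW × 112 h = 86.24 kWh
washing machine: Runtime = 10 h/day × 14 days = 140 h
washing machine: 1.02 kW × 140 h = 142.8 kWh
Total energy = 1072.14 kWh
Cost = 1072.14 × ₹6.2 = ₹6647.27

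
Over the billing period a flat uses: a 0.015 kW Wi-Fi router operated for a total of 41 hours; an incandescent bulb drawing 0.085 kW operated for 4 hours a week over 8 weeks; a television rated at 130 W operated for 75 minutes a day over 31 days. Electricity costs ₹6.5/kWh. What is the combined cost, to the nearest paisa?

₹54.42

Wi-Fi router: 0.015 kW × 41 h = 0.615 kWh
incandescent bulb: Runtime = 4 h/week × 8 weeks = 32 h
incandescent bulb: 0.085 kW × 32 h = 2.72 kWh
television: Runtime = 75 min × 31 = 2325 min = 38.75 h
television: 0.13 kW × 38.75 h = 5.0375 kWh
Total energy = 8.3725 kWh
Cost = 8.3725 × ₹6.5 = ₹54.42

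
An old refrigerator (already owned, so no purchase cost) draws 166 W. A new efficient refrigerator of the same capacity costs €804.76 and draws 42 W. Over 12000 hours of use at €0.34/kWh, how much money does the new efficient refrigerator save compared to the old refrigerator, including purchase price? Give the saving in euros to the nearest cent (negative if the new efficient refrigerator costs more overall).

old refrigerator: €0.00 + (166/1000) kW × 12000 h × €0.34 = €0.00 + €677.28 = €677.28
new efficient refrigerator: €804.76 + (42/1000) kW × 12000 h × €0.34 = €804.76 + €171.36 = €976.12
Saving = €677.28 − €976.12 = −€298.84

-€298.84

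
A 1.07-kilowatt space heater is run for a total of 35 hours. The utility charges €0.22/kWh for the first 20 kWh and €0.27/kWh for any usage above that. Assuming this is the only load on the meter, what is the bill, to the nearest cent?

€9.11

Energy = 1.07 kW × 35 h = 37.45 kWh
Tier 1 (0–20 kWh): 20 × €0.22 = €4.4
Above 20 kWh: 17.45 × €0.27 = €4.7115
Bill = €9.11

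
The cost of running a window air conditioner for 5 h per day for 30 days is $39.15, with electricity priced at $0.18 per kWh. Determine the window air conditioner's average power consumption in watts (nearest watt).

Energy = $39.15 ÷ $0.18/kWh = 217.5 kWh
Runtime = 5 h/day × 30 days = 150 h
Power = 217.5 kWh ÷ 150 h = 1.45 kW = 1450 W

1450 W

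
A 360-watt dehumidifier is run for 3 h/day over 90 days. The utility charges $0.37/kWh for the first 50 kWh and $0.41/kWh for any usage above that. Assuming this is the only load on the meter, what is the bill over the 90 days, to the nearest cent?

$37.85

Runtime = 3 h/day × 90 days = 270 h
Energy = 0.36 kW × 270 h = 97.2 kWh
Tier 1 (0–50 kWh): 50 × $0.37 = $18.5
Above 50 kWh: 47.2 × $0.41 = $19.352
Bill = $37.85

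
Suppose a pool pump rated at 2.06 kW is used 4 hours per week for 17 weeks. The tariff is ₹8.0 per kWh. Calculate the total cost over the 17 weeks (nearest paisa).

Runtime = 4 h/week × 17 weeks = 68 h
Energy = 2.06 kW × 68 h = 140.08 kWh
Cost = 140.08 kWh × ₹8.0/kWh = ₹1120.64

₹1120.64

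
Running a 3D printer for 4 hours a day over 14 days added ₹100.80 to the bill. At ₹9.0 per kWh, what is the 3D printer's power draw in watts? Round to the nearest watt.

200 W

Energy = ₹100.80 ÷ ₹9.0/kWh = 11.2 kWh
Runtime = 4 h/day × 14 days = 56 h
Power = 11.2 kWh ÷ 56 h = 0.2 kW = 200 W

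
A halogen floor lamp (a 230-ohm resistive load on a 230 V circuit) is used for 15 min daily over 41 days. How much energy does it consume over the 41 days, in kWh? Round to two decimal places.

Power = V²/R = 230²/230 = 230 W = 0.23 kW
Runtime = 15 min × 41 = 615 min = 10.25 h
Energy = 0.23 kW × 10.25 h = 2.3575 kWh ≈ 2.36 kWh

2.36 kWh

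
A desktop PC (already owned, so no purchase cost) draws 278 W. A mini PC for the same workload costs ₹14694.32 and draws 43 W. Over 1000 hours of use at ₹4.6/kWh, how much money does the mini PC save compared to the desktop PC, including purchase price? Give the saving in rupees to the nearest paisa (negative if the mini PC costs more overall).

-₹13613.32

desktop PC: ₹0.00 + (278/1000) kW × 1000 h × ₹4.6 = ₹0.00 + ₹1278.8 = ₹1278.8
mini PC: ₹14694.32 + (43/1000) kW × 1000 h × ₹4.6 = ₹14694.32 + ₹197.8 = ₹14892.12
Saving = ₹1278.8 − ₹14892.12 = −₹13613.32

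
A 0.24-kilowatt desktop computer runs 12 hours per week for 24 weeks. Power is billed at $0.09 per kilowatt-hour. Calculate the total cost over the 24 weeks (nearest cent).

$6.22

Runtime = 12 h/week × 24 weeks = 288 h
Energy = 0.24 kW × 288 h = 69.12 kWh
Cost = 69.12 kWh × $0.09/kWh = $6.22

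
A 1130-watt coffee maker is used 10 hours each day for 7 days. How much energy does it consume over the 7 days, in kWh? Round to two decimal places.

79.10 kWh

Runtime = 10 h/day × 7 days = 70 h
Energy = 1.13 kW × 70 h = 79.1 kWh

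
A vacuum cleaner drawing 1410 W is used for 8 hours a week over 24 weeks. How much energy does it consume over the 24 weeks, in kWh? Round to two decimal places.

270.72 kWh

Runtime = 8 h/week × 24 weeks = 192 h
Energy = 1.41 kW × 192 h = 270.72 kWh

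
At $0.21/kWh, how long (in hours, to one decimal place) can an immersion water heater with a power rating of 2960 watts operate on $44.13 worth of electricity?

71.0 h

Energy available = $44.13 ÷ $0.21/kWh = 210.1429 kWh
Hours = 210.1429 kWh ÷ 2.96 kW = 71.0 h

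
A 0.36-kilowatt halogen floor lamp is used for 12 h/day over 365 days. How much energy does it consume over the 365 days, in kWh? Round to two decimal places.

Runtime = 12 h/day × 365 days = 4380 h
Energy = 0.36 kW × 4380 h = 1576.8 kWh

1576.80 kWh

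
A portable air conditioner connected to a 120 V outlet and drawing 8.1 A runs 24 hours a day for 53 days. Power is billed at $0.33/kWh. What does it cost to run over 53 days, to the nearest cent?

$408.01

Power = 8.1 A × 120 V = 972 W = 0.972 kW
Runtime = 24 h × 53 = 1272 h
Energy = 0.972 kW × 1272 h = 1236.384 kWh
Cost = 1236.384 kWh × $0.33/kWh = $408.01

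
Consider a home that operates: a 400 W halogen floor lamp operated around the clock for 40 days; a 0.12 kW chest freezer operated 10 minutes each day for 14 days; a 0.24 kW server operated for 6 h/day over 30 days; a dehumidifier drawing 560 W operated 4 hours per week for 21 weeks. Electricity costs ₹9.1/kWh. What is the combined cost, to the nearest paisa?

₹4318.13

halogen floor lamp: Runtime = 24 h × 40 = 960 h
halogen floor lamp: 0.4 kW × 960 h = 384 kWh
chest freezer: Runtime = 10 min × 14 = 140 min = 2.333333… h
chest freezer: 0.12 kW × 2.333333… h = 0.28 kWh
server: Runtime = 6 h/day × 30 days = 180 h
server: 0.24 kW × 180 h = 43.2 kWh
dehumidifier: Runtime = 4 h/week × 21 weeks = 84 h
dehumidifier: 0.56 kW × 84 h = 47.04 kWh
Total energy = 474.52 kWh
Cost = 474.52 × ₹9.1 = ₹4318.13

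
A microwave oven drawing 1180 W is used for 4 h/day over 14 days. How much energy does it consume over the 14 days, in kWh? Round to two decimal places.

66.08 kWh

Runtime = 4 h/day × 14 days = 56 h
Energy = 1.18 kW × 56 h = 66.08 kWh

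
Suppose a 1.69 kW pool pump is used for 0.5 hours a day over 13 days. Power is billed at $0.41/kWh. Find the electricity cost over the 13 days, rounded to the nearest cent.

Runtime = 0.5 h/day × 13 days = 6.5 h
Energy = 1.69 kW × 6.5 h = 10.985 kWh
Cost = 10.985 kWh × $0.41/kWh = $4.50

$4.50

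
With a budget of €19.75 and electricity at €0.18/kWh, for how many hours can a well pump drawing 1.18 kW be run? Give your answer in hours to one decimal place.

Energy available = €19.75 ÷ €0.18/kWh = 109.7222 kWh
Hours = 109.7222 kWh ÷ 1.18 kW = 93.0 h

93.0 h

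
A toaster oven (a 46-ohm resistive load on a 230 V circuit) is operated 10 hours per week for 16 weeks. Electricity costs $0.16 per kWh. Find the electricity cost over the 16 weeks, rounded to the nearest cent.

$29.44

Power = V²/R = 230²/46 = 1150 W = 1.15 kW
Runtime = 10 h/week × 16 weeks = 160 h
Energy = 1.15 kW × 160 h = 184 kWh
Cost = 184 kWh × $0.16/kWh = $29.44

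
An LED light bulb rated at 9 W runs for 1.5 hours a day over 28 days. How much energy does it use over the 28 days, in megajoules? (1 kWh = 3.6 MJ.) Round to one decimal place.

Runtime = 1.5 h/day × 28 days = 42 h
Energy = 0.009 kW × 42 h = 0.378 kWh
= 0.378 × 3.6 MJ = 1.4 MJ

1.4 MJ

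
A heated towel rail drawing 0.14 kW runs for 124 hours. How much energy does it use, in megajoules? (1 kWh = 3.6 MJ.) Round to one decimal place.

62.5 MJ

Energy = 0.14 kW × 124 h = 17.36 kWh
= 17.36 × 3.6 MJ = 62.5 MJ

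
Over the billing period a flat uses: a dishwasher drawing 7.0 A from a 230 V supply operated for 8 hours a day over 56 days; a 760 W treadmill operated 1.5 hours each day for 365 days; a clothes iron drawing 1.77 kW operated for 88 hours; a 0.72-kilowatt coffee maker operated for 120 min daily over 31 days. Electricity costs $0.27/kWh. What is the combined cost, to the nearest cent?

$361.20

dishwasher: Power = 7.0 A × 230 V = 1610 W = 1.61 kW
dishwasher: Runtime = 8 h/day × 56 days = 448 h
dishwasher: 1.61 kW × 448 h = 721.28 kWh
treadmill: Runtime = 1.5 h/day × 365 days = 547.5 h
treadmill: 0.76 kW × 547.5 h = 416.1 kWh
clothes iron: 1.77 kW × 88 h = 155.76 kWh
coffee maker: Runtime = 120 min × 31 = 3720 min = 62 h
coffee maker: 0.72 kW × 62 h = 44.64 kWh
Total energy = 1337.78 kWh
Cost = 1337.78 × $0.27 = $361.20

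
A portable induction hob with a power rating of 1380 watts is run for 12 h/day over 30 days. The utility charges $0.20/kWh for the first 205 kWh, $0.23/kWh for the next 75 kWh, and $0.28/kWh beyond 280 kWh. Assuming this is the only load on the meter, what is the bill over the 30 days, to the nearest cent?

$118.95

Runtime = 12 h/day × 30 days = 360 h
Energy = 1.38 kW × 360 h = 496.8 kWh
Tier 1 (0–205 kWh): 205 × $0.20 = $41
Tier 2 (205–280 kWh): 75 × $0.23 = $17.25
Above 280 kWh: 216.8 × $0.28 = $60.704
Bill = $118.95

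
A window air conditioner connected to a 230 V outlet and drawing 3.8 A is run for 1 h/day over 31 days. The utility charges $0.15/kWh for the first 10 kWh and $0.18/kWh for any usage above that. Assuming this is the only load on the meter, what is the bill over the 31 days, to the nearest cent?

$4.58

Power = 3.8 A × 230 V = 874 W = 0.874 kW
Runtime = 1 h/day × 31 days = 31 h
Energy = 0.874 kW × 31 h = 27.094 kWh
Tier 1 (0–10 kWh): 10 × $0.15 = $1.5
Above 10 kWh: 17.094 × $0.18 = $3.07692
Bill = $4.58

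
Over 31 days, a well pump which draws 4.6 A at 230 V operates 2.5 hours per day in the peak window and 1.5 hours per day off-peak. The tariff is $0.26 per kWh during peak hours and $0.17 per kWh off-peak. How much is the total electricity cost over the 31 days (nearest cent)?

$29.68

Power = 4.6 A × 230 V = 1058 W = 1.058 kW
Peak energy = 1.058 kW × 2.5 h × 31 = 81.995 kWh
Off-peak energy = 1.058 kW × 1.5 h × 31 = 49.197 kWh
Cost = 81.995 × $0.26 + 49.197 × $0.17 = $21.3187 + $8.36349 = $29.68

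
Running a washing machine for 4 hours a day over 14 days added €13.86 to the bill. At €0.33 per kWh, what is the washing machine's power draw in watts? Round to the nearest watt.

Energy = €13.86 ÷ €0.33/kWh = 42 kWh
Runtime = 4 h/day × 14 days = 56 h
Power = 42 kWh ÷ 56 h = 0.75 kW = 750 W

750 W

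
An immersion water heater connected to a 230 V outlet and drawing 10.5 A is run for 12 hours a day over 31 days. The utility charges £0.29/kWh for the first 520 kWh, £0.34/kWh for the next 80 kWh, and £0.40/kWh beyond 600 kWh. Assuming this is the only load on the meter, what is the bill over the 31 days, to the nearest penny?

£297.35

Power = 10.5 A × 230 V = 2415 W = 2.415 kW
Runtime = 12 h/day × 31 days = 372 h
Energy = 2.415 kW × 372 h = 898.38 kWh
Tier 1 (0–520 kWh): 520 × £0.29 = £150.8
Tier 2 (520–600 kWh): 80 × £0.34 = £27.2
Above 600 kWh: 298.38 × £0.40 = £119.352
Bill = £297.35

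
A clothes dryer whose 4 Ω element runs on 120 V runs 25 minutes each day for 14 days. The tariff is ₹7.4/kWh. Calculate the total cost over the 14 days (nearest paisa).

Power = V²/R = 120²/4 = 3600 W = 3.6 kW
Runtime = 25 min × 14 = 350 min = 5.833333… h
Energy = 3.6 kW × 5.833333… h = 21 kWh
Cost = 21 kWh × ₹7.4/kWh = ₹155.40

₹155.40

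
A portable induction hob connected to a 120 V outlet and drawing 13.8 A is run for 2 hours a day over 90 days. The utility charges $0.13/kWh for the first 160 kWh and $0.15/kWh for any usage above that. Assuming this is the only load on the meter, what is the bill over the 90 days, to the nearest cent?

$41.51

Power = 13.8 A × 120 V = 1656 W = 1.656 kW
Runtime = 2 h/day × 90 days = 180 h
Energy = 1.656 kW × 180 h = 298.08 kWh
Tier 1 (0–160 kWh): 160 × $0.13 = $20.8
Above 160 kWh: 138.08 × $0.15 = $20.712
Bill = $41.51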